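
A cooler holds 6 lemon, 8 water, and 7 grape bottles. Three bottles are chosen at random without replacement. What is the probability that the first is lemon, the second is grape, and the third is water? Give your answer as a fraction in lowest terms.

Chain rule:
P = 6/21 × 7/20 × 8/19 = 336/7980 = 4/95.

4/95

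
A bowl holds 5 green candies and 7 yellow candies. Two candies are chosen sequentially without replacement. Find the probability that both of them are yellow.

7/22

P(all yellow) = 7/12 × 6/11 = 42/132 = 7/22.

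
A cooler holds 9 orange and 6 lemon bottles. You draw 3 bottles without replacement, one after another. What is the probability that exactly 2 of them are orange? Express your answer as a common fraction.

216/455

One ordering (orange drawn first) has probability 9/15 × 8/14 × 6/13 = 432/2730 = 72/455.
There are C(3,2) = 3 such orderings, each equally likely, so P = 3 × 72/455 = 216/455.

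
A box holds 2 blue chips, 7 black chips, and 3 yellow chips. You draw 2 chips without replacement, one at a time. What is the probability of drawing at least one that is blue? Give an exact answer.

P(no blue) = 10/12 × 9/11 = 90/132 = 15/22.
P(at least one) = 1 − 15/22 = 7/22.

7/22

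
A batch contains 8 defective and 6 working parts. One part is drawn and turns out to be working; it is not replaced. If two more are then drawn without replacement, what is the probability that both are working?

5/39

After the first draw, 5 of the remaining 13 parts are working.
P = 5/13 × 4/12 = 20/156 = 5/39.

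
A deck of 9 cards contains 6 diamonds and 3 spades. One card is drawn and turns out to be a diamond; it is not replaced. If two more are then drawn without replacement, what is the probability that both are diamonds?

With the first card removed, 5 diamonds remain out of 8.
P = 5/8 × 4/7 = 20/56 = 5/14.

5/14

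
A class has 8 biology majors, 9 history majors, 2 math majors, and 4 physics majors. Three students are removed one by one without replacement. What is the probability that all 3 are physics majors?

P = 4/23 × 3/22 × 2/21 = 24/10626 = 4/1771.

4/1771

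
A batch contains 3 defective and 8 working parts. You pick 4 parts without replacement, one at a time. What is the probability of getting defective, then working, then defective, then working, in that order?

7/165

Chain rule:
P = 3/11 × 8/10 × 2/9 × 7/8 = 336/7920 = 7/165.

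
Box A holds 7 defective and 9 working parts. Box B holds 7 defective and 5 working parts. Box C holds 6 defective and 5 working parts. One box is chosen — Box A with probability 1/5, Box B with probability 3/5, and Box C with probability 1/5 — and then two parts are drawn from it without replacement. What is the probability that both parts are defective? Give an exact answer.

617/2200

From Box A: P(both defective) = (7/16)(6/15) = 7/40.
From Box B: P(both defective) = (7/12)(6/11) = 7/22.
From Box C: P(both defective) = (6/11)(5/10) = 3/11.
Total probability = (1/5)(7/40) + (3/5)(7/22) + (1/5)(3/11) = 617/2200.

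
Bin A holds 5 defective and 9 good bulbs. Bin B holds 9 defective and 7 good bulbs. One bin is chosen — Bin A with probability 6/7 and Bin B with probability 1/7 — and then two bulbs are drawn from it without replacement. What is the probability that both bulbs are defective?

873/6370

From Bin A: P(both defective) = (5/14)(4/13) = 10/91.
From Bin B: P(both defective) = (9/16)(8/15) = 3/10.
Total probability = (6/7)(10/91) + (1/7)(3/10) = 873/6370.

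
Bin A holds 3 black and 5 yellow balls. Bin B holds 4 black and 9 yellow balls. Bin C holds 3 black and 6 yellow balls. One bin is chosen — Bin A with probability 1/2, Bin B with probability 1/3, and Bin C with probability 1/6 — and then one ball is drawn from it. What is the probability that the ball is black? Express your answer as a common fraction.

647/1872

From Bin A: P(black) = 3/8.
From Bin B: P(black) = 4/13.
From Bin C: P(black) = 3/9.
Total probability = (1/2)(3/8) + (1/3)(4/13) + (1/6)(3/9) = 647/1872.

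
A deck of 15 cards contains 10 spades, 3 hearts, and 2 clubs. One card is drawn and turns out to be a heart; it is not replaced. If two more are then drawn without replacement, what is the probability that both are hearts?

1/91

After the first draw, 2 of the remaining 14 cards are hearts.
P = 2/14 × 1/13 = 2/182 = 1/91.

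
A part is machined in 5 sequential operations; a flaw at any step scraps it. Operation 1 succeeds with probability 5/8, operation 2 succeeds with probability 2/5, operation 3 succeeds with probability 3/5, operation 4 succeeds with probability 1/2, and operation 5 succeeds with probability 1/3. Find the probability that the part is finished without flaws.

1/40

Multiplying along the chain,
P = 5/8 × 2/5 × 3/5 × 1/2 × 1/3 = 30/1200 = 1/40.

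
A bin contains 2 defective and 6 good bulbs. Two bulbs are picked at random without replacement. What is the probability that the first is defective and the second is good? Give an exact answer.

Multiply the probability of each draw given the previous ones:
P = 2/8 × 6/7 = 12/56 = 3/14.

3/14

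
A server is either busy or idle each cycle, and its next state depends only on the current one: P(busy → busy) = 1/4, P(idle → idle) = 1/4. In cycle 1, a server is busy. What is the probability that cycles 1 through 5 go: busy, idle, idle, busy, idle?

Cycle 1 is given. For each transition, use the conditional probability from the current state:
P(idle | busy) = 3/4; P(idle | idle) = 1/4; P(busy | idle) = 3/4; P(idle | busy) = 3/4.
P = 3/4 × 1/4 × 3/4 × 3/4 = 27/256.

27/256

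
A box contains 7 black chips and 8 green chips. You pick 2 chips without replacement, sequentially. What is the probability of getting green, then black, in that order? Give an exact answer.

4/15

Each draw changes the counts, so multiply the conditional probabilities along the sequence:
P = 8/15 × 7/14 = 56/210 = 4/15.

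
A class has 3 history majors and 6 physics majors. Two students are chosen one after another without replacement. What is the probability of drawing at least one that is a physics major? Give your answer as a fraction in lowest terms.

P(no physics majors) = 3/9 × 2/8 = 6/72 = 1/12.
P(at least one) = 1 − 1/12 = 11/12.

11/12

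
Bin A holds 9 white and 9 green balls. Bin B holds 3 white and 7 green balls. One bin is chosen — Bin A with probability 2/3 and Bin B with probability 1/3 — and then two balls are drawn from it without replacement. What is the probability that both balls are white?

From Bin A: P(both white) = (9/18)(8/17) = 4/17.
From Bin B: P(both white) = (3/10)(2/9) = 1/15.
Total probability = (2/3)(4/17) + (1/3)(1/15) = 137/765.

137/765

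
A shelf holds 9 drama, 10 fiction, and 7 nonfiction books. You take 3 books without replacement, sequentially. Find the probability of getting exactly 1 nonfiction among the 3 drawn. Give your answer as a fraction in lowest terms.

1197/2600

One ordering (nonfiction drawn first) has probability 7/26 × 19/25 × 18/24 = 2394/15600 = 399/2600.
There are C(3,1) = 3 such orderings, each equally likely, so P = 3 × 399/2600 = 1197/2600.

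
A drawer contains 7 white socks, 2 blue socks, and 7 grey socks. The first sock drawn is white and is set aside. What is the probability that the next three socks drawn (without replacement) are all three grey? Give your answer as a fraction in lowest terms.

With the first sock removed, 7 grey remain out of 15.
P = 7/15 × 6/14 × 5/13 = 210/2730 = 1/13.

1/13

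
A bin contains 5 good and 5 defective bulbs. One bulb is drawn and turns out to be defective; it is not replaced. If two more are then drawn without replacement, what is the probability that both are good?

After the first draw, 5 of the remaining 9 bulbs are good.
P = 5/9 × 4/8 = 20/72 = 5/18.

5/18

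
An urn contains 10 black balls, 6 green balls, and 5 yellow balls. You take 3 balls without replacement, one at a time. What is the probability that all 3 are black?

P = 10/21 × 9/20 × 8/19 = 720/7980 = 12/133.

12/133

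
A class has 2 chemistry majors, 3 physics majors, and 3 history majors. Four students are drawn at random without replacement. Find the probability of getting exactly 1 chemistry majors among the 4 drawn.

One ordering (a chemistry major drawn first) has probability 2/8 × 6/7 × 5/6 × 4/5 = 240/1680 = 1/7.
There are C(4,1) = 4 such orderings, each equally likely, so P = 4 × 1/7 = 4/7.

4/7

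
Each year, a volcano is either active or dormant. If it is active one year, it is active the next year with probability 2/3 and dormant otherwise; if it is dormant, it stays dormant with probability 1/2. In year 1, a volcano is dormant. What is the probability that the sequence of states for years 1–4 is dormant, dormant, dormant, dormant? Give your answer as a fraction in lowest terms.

Year 1 is given. For each transition, use the conditional probability from the current state:
P(dormant | dormant) = 1/2; P(dormant | dormant) = 1/2; P(dormant | dormant) = 1/2.
P = 1/2 × 1/2 × 1/2 = 1/8.

1/8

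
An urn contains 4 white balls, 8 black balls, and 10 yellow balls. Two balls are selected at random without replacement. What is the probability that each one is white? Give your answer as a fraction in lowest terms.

P(all white) = 4/22 × 3/21 = 12/462 = 2/77.

2/77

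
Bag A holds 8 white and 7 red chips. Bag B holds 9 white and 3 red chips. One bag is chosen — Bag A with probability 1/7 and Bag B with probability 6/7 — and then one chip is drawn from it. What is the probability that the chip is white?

From Bag A: P(white) = 8/15.
From Bag B: P(white) = 9/12.
Total probability = (1/7)(8/15) + (6/7)(9/12) = 151/210.

151/210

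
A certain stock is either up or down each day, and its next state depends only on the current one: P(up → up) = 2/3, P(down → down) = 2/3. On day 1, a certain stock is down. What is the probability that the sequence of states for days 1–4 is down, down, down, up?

Day 1 is given. For each transition, use the conditional probability from the current state:
P(down | down) = 2/3; P(down | down) = 2/3; P(up | down) = 1/3.
P = 2/3 × 2/3 × 1/3 = 4/27.

4/27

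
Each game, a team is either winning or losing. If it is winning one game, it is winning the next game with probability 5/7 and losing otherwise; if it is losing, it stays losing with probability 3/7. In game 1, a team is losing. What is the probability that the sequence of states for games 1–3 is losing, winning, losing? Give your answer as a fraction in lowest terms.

Game 1 is given. For each transition, use the conditional probability from the current state:
P(winning | losing) = 4/7; P(losing | winning) = 2/7.
P = 4/7 × 2/7 = 8/49.

8/49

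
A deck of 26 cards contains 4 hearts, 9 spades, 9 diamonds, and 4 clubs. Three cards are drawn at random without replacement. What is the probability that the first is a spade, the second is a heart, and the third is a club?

Each draw changes the counts, so multiply the conditional probabilities along the sequence:
P = 9/26 × 4/25 × 4/24 = 144/15600 = 3/325.

3/325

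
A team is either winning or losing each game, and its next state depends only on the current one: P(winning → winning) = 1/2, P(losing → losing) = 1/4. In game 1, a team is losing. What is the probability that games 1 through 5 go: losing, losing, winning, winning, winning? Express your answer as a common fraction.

3/64

Game 1 is given. For each transition, use the conditional probability from the current state:
P(losing | losing) = 1/4; P(winning | losing) = 3/4; P(winning | winning) = 1/2; P(winning | winning) = 1/2.
P = 1/4 × 3/4 × 1/2 × 1/2 = 3/64.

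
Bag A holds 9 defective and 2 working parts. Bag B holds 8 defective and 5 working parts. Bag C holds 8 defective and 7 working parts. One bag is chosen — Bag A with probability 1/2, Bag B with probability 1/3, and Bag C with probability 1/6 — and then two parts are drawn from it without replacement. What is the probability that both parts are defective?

From Bag A: P(both defective) = (9/11)(8/10) = 36/55.
From Bag B: P(both defective) = (8/13)(7/12) = 14/39.
From Bag C: P(both defective) = (8/15)(7/14) = 4/15.
Total probability = (1/2)(36/55) + (1/3)(14/39) + (1/6)(4/15) = 1054/2145.

1054/2145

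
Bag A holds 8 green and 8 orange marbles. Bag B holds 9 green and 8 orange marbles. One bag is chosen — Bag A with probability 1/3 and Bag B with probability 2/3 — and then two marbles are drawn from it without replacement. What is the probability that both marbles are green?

389/1530

From Bag A: P(both green) = (8/16)(7/15) = 7/30.
From Bag B: P(both green) = (9/17)(8/16) = 9/34.
Total probability = (1/3)(7/30) + (2/3)(9/34) = 389/1530.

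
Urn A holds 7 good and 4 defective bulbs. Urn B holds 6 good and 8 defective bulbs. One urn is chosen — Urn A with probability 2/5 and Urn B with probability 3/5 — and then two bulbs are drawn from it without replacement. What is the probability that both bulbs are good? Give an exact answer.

From Urn A: P(both good) = (7/11)(6/10) = 21/55.
From Urn B: P(both good) = (6/14)(5/13) = 15/91.
Total probability = (2/5)(21/55) + (3/5)(15/91) = 6297/25025.

6297/25025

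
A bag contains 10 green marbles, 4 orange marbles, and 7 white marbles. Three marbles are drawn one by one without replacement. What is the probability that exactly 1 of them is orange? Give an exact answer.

272/665

One ordering (orange drawn first) has probability 4/21 × 17/20 × 16/19 = 1088/7980 = 272/1995.
There are C(3,1) = 3 such orderings, each equally likely, so P = 3 × 272/1995 = 272/665.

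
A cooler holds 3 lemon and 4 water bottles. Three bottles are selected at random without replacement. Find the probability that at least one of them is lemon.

31/35

P(no lemon) = 4/7 × 3/6 × 2/5 = 24/210 = 4/35.
P(at least one) = 1 − 4/35 = 31/35.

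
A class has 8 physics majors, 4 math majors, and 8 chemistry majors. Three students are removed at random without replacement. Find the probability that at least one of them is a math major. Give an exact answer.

29/57

P(no math majors) = 16/20 × 15/19 × 14/18 = 3360/6840 = 28/57.
P(at least one) = 1 − 28/57 = 29/57.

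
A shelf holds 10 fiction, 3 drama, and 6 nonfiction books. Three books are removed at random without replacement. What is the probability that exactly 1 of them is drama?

120/323

One ordering (drama drawn first) has probability 3/19 × 16/18 × 15/17 = 720/5814 = 40/323.
There are C(3,1) = 3 such orderings, each equally likely, so P = 3 × 40/323 = 120/323.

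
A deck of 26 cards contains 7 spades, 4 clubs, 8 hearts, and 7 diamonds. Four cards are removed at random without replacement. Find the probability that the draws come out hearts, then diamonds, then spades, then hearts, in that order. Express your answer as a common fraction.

343/44850

Multiply the probability of each draw given the previous ones:
P = 8/26 × 7/25 × 7/24 × 7/23 = 2744/358800 = 343/44850.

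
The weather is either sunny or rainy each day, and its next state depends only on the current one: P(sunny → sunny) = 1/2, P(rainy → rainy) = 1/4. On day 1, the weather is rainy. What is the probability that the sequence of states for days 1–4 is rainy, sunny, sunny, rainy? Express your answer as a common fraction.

Day 1 is given. For each transition, use the conditional probability from the current state:
P(sunny | rainy) = 3/4; P(sunny | sunny) = 1/2; P(rainy | sunny) = 1/2.
P = 3/4 × 1/2 × 1/2 = 3/16.

3/16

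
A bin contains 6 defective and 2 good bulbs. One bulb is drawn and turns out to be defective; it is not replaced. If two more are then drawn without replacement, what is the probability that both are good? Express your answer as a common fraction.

1/21

With the first bulb removed, 2 good remain out of 7.
P = 2/7 × 1/6 = 2/42 = 1/21.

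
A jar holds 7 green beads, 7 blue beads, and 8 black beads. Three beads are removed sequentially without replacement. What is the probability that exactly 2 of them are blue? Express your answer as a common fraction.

One ordering (blue drawn first) has probability 7/22 × 6/21 × 15/20 = 630/9240 = 3/44.
There are C(3,2) = 3 such orderings, each equally likely, so P = 3 × 3/44 = 9/44.

9/44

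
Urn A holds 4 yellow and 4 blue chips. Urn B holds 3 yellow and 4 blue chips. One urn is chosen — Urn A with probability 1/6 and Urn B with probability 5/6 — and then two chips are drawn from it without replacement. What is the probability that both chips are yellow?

From Urn A: P(both yellow) = (4/8)(3/7) = 3/14.
From Urn B: P(both yellow) = (3/7)(2/6) = 1/7.
Total probability = (1/6)(3/14) + (5/6)(1/7) = 13/84.

13/84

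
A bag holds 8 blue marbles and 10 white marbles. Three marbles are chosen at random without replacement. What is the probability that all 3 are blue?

P(every draw is blue) = 8/18 × 7/17 × 6/16 = 336/4896 = 7/102.

7/102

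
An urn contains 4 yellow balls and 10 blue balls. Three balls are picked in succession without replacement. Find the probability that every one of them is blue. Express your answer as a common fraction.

30/91

P(all blue) = 10/14 × 9/13 × 8/12 = 720/2184 = 30/91.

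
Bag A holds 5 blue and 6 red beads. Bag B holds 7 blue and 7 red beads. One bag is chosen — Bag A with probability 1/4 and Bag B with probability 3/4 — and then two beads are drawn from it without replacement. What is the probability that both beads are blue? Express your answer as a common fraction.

125/572

From Bag A: P(both blue) = (5/11)(4/10) = 2/11.
From Bag B: P(both blue) = (7/14)(6/13) = 3/13.
Total probability = (1/4)(2/11) + (3/4)(3/13) = 125/572.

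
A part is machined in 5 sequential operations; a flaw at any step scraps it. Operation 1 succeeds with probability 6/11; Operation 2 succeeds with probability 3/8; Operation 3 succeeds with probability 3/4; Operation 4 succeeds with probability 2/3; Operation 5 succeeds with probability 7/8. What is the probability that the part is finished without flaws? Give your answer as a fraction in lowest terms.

63/704

Each stage is reached only if all earlier stages succeed, so
P = 6/11 × 3/8 × 3/4 × 2/3 × 7/8 = 756/8448 = 63/704.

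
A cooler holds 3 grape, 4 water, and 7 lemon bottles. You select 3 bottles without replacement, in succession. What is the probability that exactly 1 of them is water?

45/91

One ordering (water drawn first) has probability 4/14 × 10/13 × 9/12 = 360/2184 = 15/91.
There are C(3,1) = 3 such orderings, each equally likely, so P = 3 × 15/91 = 45/91.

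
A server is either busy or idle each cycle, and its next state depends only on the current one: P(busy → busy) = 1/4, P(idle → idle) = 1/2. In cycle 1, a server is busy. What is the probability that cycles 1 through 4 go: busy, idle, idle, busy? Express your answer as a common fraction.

3/16

Cycle 1 is given. For each transition, use the conditional probability from the current state:
P(idle | busy) = 3/4; P(idle | idle) = 1/2; P(busy | idle) = 1/2.
P = 3/4 × 1/2 × 1/2 = 3/16.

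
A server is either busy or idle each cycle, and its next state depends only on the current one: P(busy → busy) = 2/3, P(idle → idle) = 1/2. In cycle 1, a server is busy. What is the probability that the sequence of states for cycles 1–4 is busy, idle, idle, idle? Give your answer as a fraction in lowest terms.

Cycle 1 is given. For each transition, use the conditional probability from the current state:
P(idle | busy) = 1/3; P(idle | idle) = 1/2; P(idle | idle) = 1/2.
P = 1/3 × 1/2 × 1/2 = 1/12.

1/12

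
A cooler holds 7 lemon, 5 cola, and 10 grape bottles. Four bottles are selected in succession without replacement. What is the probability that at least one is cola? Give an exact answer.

141/209

P(no cola) = 17/22 × 16/21 × 15/20 × 14/19 = 57120/175560 = 68/209.
P(at least one) = 1 − 68/209 = 141/209.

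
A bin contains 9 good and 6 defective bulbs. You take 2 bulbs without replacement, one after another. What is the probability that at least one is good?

P(no good) = 6/15 × 5/14 = 30/210 = 1/7.
P(at least one) = 1 − 1/7 = 6/7.

6/7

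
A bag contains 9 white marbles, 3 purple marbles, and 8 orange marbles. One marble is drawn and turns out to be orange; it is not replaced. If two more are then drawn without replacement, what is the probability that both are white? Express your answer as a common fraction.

4/19

After the first draw, 9 of the remaining 19 marbles are white.
P = 9/19 × 8/18 = 72/342 = 4/19.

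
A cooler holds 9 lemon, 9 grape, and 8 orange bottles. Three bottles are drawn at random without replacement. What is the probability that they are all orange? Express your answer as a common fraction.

P(every draw is orange) = 8/26 × 7/25 × 6/24 = 336/15600 = 7/325.

7/325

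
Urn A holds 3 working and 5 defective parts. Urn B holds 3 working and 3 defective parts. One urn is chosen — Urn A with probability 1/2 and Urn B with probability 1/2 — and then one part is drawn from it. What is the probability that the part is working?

From Urn A: P(working) = 3/8.
From Urn B: P(working) = 3/6.
Total probability = (1/2)(3/8) + (1/2)(3/6) = 7/16.

7/16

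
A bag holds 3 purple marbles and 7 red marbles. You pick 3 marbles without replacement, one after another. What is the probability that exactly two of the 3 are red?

One ordering (red drawn first) has probability 7/10 × 6/9 × 3/8 = 126/720 = 7/40.
There are C(3,2) = 3 such orderings, each equally likely, so P = 3 × 7/40 = 21/40.

21/40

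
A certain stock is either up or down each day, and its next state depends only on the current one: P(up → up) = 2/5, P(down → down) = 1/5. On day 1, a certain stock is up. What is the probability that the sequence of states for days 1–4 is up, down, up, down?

Day 1 is given. For each transition, use the conditional probability from the current state:
P(down | up) = 3/5; P(up | down) = 4/5; P(down | up) = 3/5.
P = 3/5 × 4/5 × 3/5 = 36/125.

36/125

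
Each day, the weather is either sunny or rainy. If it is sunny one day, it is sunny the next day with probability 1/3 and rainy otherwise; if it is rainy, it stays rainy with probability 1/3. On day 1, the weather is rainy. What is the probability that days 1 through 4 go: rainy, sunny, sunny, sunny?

2/27

Day 1 is given. For each transition, use the conditional probability from the current state:
P(sunny | rainy) = 2/3; P(sunny | sunny) = 1/3; P(sunny | sunny) = 1/3.
P = 2/3 × 1/3 × 1/3 = 2/27.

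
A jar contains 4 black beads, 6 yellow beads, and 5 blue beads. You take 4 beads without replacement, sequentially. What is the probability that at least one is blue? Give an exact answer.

P(no blue) = 10/15 × 9/14 × 8/13 × 7/12 = 5040/32760 = 2/13.
P(at least one) = 1 − 2/13 = 11/13.

11/13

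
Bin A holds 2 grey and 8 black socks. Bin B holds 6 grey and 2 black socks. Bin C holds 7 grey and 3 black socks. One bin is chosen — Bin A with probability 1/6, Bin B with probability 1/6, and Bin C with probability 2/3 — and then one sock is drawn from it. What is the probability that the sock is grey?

From Bin A: P(grey) = 2/10.
From Bin B: P(grey) = 6/8.
From Bin C: P(grey) = 7/10.
Total probability = (1/6)(2/10) + (1/6)(6/8) + (2/3)(7/10) = 5/8.

5/8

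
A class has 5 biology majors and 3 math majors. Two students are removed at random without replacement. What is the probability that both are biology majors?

P(all biology majors) = 5/8 × 4/7 = 20/56 = 5/14.

5/14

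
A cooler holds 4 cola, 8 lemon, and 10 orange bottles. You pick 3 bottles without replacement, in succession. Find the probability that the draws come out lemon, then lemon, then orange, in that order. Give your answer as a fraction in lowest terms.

Chain rule:
P = 8/22 × 7/21 × 10/20 = 560/9240 = 2/33.

2/33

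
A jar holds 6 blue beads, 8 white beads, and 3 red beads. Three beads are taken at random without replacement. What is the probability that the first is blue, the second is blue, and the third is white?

1/17

Multiply the probability of each draw given the previous ones:
P = 6/17 × 5/16 × 8/15 = 240/4080 = 1/17.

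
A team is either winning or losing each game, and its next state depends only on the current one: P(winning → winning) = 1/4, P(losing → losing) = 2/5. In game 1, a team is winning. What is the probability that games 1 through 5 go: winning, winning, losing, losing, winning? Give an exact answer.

9/200

Game 1 is given. For each transition, use the conditional probability from the current state:
P(winning | winning) = 1/4; P(losing | winning) = 3/4; P(losing | losing) = 2/5; P(winning | losing) = 3/5.
P = 1/4 × 3/4 × 2/5 × 3/5 = 18/400 = 9/200.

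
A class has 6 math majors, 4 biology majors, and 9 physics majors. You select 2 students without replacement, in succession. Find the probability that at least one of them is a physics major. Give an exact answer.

14/19

P(no physics majors) = 10/19 × 9/18 = 90/342 = 5/19.
P(at least one) = 1 − 5/19 = 14/19.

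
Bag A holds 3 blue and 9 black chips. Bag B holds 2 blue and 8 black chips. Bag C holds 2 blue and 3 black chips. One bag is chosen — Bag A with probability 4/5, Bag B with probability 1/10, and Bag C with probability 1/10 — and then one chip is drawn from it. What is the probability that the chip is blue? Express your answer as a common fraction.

From Bag A: P(blue) = 3/12.
From Bag B: P(blue) = 2/10.
From Bag C: P(blue) = 2/5.
Total probability = (4/5)(3/12) + (1/10)(2/10) + (1/10)(2/5) = 13/50.

13/50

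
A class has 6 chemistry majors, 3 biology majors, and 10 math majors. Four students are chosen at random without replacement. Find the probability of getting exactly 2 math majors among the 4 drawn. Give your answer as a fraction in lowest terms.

One ordering (math majors drawn first) has probability 10/19 × 9/18 × 9/17 × 8/16 = 6480/93024 = 45/646.
There are C(4,2) = 6 such orderings, each equally likely, so P = 6 × 45/646 = 135/323.

135/323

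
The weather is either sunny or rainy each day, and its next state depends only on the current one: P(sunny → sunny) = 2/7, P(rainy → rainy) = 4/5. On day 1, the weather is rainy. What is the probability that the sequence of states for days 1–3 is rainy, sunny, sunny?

Day 1 is given. For each transition, use the conditional probability from the current state:
P(sunny | rainy) = 1/5; P(sunny | sunny) = 2/7.
P = 1/5 × 2/7 = 2/35.

2/35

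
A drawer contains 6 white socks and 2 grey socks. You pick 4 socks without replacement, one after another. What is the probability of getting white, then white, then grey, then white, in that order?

Each draw changes the counts, so multiply the conditional probabilities along the sequence:
P = 6/8 × 5/7 × 2/6 × 4/5 = 240/1680 = 1/7.

1/7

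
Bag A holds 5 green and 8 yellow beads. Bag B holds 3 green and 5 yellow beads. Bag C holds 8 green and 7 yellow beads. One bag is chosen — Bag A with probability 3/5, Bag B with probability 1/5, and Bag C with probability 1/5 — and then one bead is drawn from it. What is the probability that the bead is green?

3217/7800

From Bag A: P(green) = 5/13.
From Bag B: P(green) = 3/8.
From Bag C: P(green) = 8/15.
Total probability = (3/5)(5/13) + (1/5)(3/8) + (1/5)(8/15) = 3217/7800.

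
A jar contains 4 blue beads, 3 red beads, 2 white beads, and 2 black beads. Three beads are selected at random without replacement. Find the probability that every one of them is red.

P = 3/11 × 2/10 × 1/9 = 6/990 = 1/165.

1/165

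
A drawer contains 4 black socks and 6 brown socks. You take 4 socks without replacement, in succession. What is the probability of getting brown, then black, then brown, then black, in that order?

1/14

Each draw changes the counts, so multiply the conditional probabilities along the sequence:
P = 6/10 × 4/9 × 5/8 × 3/7 = 360/5040 = 1/14.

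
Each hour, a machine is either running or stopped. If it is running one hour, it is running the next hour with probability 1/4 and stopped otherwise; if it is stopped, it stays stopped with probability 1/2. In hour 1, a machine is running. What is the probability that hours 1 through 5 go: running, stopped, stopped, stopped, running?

3/32

Hour 1 is given. For each transition, use the conditional probability from the current state:
P(stopped | running) = 3/4; P(stopped | stopped) = 1/2; P(stopped | stopped) = 1/2; P(running | stopped) = 1/2.
P = 3/4 × 1/2 × 1/2 × 1/2 = 3/32.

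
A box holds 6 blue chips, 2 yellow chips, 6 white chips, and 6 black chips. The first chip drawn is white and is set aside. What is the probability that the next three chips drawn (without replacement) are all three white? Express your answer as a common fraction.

10/969

After the first draw, 5 of the remaining 19 chips are white.
P = 5/19 × 4/18 × 3/17 = 60/5814 = 10/969.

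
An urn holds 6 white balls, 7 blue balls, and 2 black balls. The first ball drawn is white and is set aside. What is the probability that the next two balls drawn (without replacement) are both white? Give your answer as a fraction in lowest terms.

10/91

With the first ball removed, 5 white remain out of 14.
P = 5/14 × 4/13 = 20/182 = 10/91.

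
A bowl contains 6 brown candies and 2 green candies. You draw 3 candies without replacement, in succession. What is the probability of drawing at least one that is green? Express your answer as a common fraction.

9/14

P(no green) = 6/8 × 5/7 × 4/6 = 120/336 = 5/14.
P(at least one) = 1 − 5/14 = 9/14.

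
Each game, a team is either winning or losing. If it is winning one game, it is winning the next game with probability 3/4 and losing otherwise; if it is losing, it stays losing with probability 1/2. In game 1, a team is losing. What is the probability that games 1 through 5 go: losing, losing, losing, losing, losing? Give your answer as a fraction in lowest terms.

Game 1 is given. For each transition, use the conditional probability from the current state:
P(losing | losing) = 1/2; P(losing | losing) = 1/2; P(losing | losing) = 1/2; P(losing | losing) = 1/2.
P = 1/2 × 1/2 × 1/2 × 1/2 = 1/16.

1/16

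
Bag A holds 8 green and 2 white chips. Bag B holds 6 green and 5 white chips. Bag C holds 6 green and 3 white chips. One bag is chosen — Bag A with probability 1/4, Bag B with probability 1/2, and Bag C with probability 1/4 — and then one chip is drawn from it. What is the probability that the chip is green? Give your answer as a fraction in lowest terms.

From Bag A: P(green) = 8/10.
From Bag B: P(green) = 6/11.
From Bag C: P(green) = 6/9.
Total probability = (1/4)(8/10) + (1/2)(6/11) + (1/4)(6/9) = 211/330.

211/330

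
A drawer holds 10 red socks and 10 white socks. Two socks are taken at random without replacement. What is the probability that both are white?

P(all white) = 10/20 × 9/19 = 90/380 = 9/38.

9/38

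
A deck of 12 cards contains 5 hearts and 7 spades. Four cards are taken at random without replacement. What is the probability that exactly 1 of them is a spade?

One ordering (a spade drawn first) has probability 7/12 × 5/11 × 4/10 × 3/9 = 420/11880 = 7/198.
There are C(4,1) = 4 such orderings, each equally likely, so P = 4 × 7/198 = 14/99.

14/99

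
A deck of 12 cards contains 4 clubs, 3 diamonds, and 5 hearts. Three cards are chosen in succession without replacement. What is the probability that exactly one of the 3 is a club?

28/55

One ordering (a club drawn first) has probability 4/12 × 8/11 × 7/10 = 224/1320 = 28/165.
There are C(3,1) = 3 such orderings, each equally likely, so P = 3 × 28/165 = 28/55.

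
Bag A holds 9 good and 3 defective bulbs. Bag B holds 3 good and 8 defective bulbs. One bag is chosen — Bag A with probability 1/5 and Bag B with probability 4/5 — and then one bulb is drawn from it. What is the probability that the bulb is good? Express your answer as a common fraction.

81/220

From Bag A: P(good) = 9/12.
From Bag B: P(good) = 3/11.
Total probability = (1/5)(9/12) + (4/5)(3/11) = 81/220.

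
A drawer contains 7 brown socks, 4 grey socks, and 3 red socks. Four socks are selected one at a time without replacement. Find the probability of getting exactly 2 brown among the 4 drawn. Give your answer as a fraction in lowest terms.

63/143

One ordering (brown drawn first) has probability 7/14 × 6/13 × 7/12 × 6/11 = 1764/24024 = 21/286.
There are C(4,2) = 6 such orderings, each equally likely, so P = 6 × 21/286 = 63/143.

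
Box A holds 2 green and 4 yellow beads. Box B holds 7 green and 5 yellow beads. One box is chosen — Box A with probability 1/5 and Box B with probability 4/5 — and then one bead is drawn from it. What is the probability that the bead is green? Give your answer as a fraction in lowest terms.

From Box A: P(green) = 2/6.
From Box B: P(green) = 7/12.
Total probability = (1/5)(2/6) + (4/5)(7/12) = 8/15.

8/15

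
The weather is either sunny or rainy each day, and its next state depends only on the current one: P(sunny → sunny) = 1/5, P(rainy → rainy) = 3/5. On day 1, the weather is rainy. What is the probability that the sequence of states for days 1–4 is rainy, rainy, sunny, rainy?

Day 1 is given. For each transition, use the conditional probability from the current state:
P(rainy | rainy) = 3/5; P(sunny | rainy) = 2/5; P(rainy | sunny) = 4/5.
P = 3/5 × 2/5 × 4/5 = 24/125.

24/125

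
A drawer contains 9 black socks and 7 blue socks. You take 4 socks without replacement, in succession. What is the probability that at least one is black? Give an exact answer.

51/52

P(no black) = 7/16 × 6/15 × 5/14 × 4/13 = 840/43680 = 1/52.
P(at least one) = 1 − 1/52 = 51/52.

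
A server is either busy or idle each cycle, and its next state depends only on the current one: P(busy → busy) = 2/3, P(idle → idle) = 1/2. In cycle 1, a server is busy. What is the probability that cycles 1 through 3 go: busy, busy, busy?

Cycle 1 is given. For each transition, use the conditional probability from the current state:
P(busy | busy) = 2/3; P(busy | busy) = 2/3.
P = 2/3 × 2/3 = 4/9.

4/9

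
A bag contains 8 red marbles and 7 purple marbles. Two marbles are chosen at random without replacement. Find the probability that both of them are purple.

1/5

P(every draw is purple) = 7/15 × 6/14 = 42/210 = 1/5.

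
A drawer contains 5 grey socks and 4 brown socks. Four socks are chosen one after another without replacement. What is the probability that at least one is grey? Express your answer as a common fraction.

P(no grey) = 4/9 × 3/8 × 2/7 × 1/6 = 24/3024 = 1/126.
P(at least one) = 1 − 1/126 = 125/126.

125/126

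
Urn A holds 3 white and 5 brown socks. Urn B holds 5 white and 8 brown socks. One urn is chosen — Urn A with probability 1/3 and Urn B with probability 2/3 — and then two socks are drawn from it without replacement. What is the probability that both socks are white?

397/3276

From Urn A: P(both white) = (3/8)(2/7) = 3/28.
From Urn B: P(both white) = (5/13)(4/12) = 5/39.
Total probability = (1/3)(3/28) + (2/3)(5/39) = 397/3276.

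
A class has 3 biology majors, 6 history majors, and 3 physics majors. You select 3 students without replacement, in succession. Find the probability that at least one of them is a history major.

10/11

P(no history majors) = 6/12 × 5/11 × 4/10 = 120/1320 = 1/11.
P(at least one) = 1 − 1/11 = 10/11.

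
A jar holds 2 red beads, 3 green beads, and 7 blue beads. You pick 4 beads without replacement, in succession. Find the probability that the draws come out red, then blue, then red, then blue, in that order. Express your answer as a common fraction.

Chain rule:
P = 2/12 × 7/11 × 1/10 × 6/9 = 84/11880 = 7/990.

7/990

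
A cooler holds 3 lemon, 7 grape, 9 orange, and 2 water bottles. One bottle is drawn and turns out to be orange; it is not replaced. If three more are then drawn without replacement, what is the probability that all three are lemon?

With the first bottle removed, 3 lemon remain out of 20.
P = 3/20 × 2/19 × 1/18 = 6/6840 = 1/1140.

1/1140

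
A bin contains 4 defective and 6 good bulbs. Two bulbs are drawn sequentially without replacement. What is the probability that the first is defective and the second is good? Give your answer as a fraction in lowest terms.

4/15

Multiply the probability of each draw given the previous ones:
P = 4/10 × 6/9 = 24/90 = 4/15.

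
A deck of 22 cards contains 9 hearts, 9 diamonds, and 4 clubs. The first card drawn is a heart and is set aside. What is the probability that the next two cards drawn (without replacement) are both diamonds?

After the first draw, 9 of the remaining 21 cards are diamonds.
P = 9/21 × 8/20 = 72/420 = 6/35.

6/35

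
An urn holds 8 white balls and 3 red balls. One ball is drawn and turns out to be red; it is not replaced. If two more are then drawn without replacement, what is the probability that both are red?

With the first ball removed, 2 red remain out of 10.
P = 2/10 × 1/9 = 2/90 = 1/45.

1/45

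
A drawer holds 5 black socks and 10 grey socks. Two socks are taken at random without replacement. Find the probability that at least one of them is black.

4/7

P(no black) = 10/15 × 9/14 = 90/210 = 3/7.
P(at least one) = 1 − 3/7 = 4/7.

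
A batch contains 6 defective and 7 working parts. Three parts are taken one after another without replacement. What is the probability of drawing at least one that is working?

133/143

P(no working) = 6/13 × 5/12 × 4/11 = 120/1716 = 10/143.
P(at least one) = 1 − 10/143 = 133/143.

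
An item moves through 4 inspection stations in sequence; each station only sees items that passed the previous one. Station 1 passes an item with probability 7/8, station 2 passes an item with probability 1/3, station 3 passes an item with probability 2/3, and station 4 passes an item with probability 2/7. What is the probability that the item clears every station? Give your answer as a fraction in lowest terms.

The events are sequential, so multiply the conditional probabilities:
P = 7/8 × 1/3 × 2/3 × 2/7 = 28/504 = 1/18.

1/18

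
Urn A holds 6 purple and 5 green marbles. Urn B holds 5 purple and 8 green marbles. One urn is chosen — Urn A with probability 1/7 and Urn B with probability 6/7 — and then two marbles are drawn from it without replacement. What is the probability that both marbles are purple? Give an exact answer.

From Urn A: P(both purple) = (6/11)(5/10) = 3/11.
From Urn B: P(both purple) = (5/13)(4/12) = 5/39.
Total probability = (1/7)(3/11) + (6/7)(5/39) = 149/1001.

149/1001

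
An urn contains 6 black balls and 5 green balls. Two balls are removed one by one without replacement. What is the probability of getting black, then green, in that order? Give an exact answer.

3/11

Chain rule:
P = 6/11 × 5/10 = 30/110 = 3/11.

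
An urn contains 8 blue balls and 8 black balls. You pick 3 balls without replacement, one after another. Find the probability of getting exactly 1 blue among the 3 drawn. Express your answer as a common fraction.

One ordering (blue drawn first) has probability 8/16 × 8/15 × 7/14 = 448/3360 = 2/15.
There are C(3,1) = 3 such orderings, each equally likely, so P = 3 × 2/15 = 2/5.

2/5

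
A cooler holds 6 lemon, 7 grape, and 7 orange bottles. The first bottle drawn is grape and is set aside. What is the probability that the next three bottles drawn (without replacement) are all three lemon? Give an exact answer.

With the first bottle removed, 6 lemon remain out of 19.
P = 6/19 × 5/18 × 4/17 = 120/5814 = 20/969.

20/969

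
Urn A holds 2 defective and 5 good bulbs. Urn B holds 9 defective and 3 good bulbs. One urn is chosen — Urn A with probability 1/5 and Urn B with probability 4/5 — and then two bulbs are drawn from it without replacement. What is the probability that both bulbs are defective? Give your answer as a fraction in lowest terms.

103/231

From Urn A: P(both defective) = (2/7)(1/6) = 1/21.
From Urn B: P(both defective) = (9/12)(8/11) = 6/11.
Total probability = (1/5)(1/21) + (4/5)(6/11) = 103/231.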